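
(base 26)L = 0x15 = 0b10101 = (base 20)11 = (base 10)21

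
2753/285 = 9+188/285 ≈ 9.66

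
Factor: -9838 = -1 * 2^1 * 4919^1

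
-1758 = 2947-4705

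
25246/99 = 255 + 1/99≈255.01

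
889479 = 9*98831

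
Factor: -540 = -1 * 2^2 * 3^3 * 5^1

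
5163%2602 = 2561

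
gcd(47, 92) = 1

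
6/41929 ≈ 0.000143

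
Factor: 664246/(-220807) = -1 * 2^1 * 11^1 * 109^1 * 277^1 * 220807^(-1)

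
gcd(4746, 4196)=2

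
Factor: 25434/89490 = 3^3*5^(-1)*19^(-1) = 27/95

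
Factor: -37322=-1*2^1*18661^1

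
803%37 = 26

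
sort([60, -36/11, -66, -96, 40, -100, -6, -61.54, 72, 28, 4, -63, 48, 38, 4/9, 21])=[-100, -96, -66, -63, -61.54, -6, -36/11, 4/9, 4, 21, 28, 38, 40, 48, 60, 72]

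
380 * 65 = 24700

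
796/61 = 13 + 3/61 ≈ 13.05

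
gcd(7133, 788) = 1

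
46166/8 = 23083/4 = 5770.75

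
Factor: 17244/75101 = 2^2 * 3^2 * 13^(-1) * 53^(-1) * 109^(-1) * 479^1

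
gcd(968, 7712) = 8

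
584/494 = 1 + 45/247 ≈ 1.18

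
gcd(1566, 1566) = 1566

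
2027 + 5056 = 7083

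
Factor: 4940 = 2^2*5^1*13^1*19^1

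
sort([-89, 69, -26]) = [-89, -26, 69]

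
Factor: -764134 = -1*2^1*7^1*54581^1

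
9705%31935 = 9705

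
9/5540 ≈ 0.00162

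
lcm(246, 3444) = 3444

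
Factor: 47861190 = 2^1*3^2*5^1*13^1*19^1*2153^1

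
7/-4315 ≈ -0.00162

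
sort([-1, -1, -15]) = [-15, -1, -1]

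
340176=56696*6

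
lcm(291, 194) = 582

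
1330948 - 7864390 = -6533442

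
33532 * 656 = 21996992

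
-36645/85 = -7329/17 ≈ -431.12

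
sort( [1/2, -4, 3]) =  [-4, 1/2, 3]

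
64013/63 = 1016 + 5/63≈1016.08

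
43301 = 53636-10335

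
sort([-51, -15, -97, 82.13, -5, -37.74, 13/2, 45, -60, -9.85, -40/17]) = [-97, -60, -51, -37.74, -15, -9.85, -5, -40/17, 13/2, 45, 82.13]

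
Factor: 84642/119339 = 2^1*3^1*11^(-1)*19^(-1)*571^(-1)*14107^1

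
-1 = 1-2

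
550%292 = 258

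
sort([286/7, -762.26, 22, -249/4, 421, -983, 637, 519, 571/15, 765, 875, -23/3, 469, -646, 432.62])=[-983, -762.26, -646, -249/4, -23/3, 22, 571/15, 286/7, 421, 432.62, 469, 519, 637, 765, 875]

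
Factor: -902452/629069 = -1 * 2^2 * 7^(-1) * 89867^(-1) * 225613^1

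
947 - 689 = 258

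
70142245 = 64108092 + 6034153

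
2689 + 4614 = 7303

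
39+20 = 59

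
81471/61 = 1335+36/61 ≈ 1335.59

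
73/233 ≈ 0.313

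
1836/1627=1 + 209/1627 ≈ 1.13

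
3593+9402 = 12995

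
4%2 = 0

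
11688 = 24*487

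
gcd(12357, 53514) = 9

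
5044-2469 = 2575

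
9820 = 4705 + 5115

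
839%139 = 5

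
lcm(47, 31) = 1457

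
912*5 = 4560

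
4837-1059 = 3778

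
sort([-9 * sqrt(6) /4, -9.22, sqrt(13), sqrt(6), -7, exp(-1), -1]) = [-9.22, -7, -9 * sqrt(6) /4, -1, exp(-1), sqrt(6), sqrt(13)]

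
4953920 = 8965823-4011903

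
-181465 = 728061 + -909526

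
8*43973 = 351784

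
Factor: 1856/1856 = 1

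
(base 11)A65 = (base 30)1CL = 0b10100000001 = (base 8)2401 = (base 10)1281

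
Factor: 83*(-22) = -1*2^1*11^1*83^1 = -1826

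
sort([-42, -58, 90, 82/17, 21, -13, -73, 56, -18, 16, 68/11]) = [-73, -58, -42, -18, -13, 82/17, 68/11, 16, 21, 56, 90]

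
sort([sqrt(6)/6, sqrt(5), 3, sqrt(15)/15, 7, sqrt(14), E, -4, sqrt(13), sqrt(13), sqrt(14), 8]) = [-4, sqrt(15)/15, sqrt(6)/6, sqrt(5), E, 3, sqrt(13), sqrt(13), sqrt(14), sqrt(14), 7, 8]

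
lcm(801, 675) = 60075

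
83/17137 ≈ 0.00484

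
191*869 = 165979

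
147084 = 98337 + 48747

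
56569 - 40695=15874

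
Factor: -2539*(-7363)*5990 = 2^1*5^1*37^1*199^1*599^1*2539^1 = 111980995430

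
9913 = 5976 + 3937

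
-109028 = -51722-57306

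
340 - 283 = 57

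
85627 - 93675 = -8048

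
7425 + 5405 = 12830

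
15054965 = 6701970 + 8352995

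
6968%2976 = 1016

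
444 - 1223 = -779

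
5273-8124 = -2851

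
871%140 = 31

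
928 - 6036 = -5108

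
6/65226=1/10871 ≈ 0.0000920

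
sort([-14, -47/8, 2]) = [-14, -47/8, 2]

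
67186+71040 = 138226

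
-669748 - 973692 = -1643440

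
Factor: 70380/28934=2^1 * 3^2 * 5^1 * 37^(-1)=90/37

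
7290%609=591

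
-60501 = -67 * 903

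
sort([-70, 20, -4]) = [-70, -4, 20]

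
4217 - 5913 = -1696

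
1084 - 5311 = -4227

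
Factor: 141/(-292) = -1*2^(-2)*3^1*47^1*73^(-1)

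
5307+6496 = 11803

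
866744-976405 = -109661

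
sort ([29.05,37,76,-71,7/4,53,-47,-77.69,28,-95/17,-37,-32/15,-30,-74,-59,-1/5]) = [-77.69,-74,-71,-59,-47,-37,-30,-95/17,-32/15,-1/5,7/4,28,29.05,37,53,76]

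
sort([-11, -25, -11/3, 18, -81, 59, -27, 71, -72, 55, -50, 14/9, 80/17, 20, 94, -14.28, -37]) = [-81, -72, -50, -37, -27, -25, -14.28, -11, -11/3, 14/9, 80/17, 18, 20, 55, 59, 71, 94]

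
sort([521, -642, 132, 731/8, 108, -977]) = [-977, -642, 731/8, 108, 132, 521]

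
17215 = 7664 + 9551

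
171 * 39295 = 6719445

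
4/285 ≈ 0.0140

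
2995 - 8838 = -5843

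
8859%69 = 27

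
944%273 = 125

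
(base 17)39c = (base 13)615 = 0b10000001000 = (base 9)1366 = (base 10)1032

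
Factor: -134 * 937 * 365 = -1 * 2^1 * 5^1 * 67^1 * 73^1 * 937^1 = -45828670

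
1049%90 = 59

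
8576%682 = 392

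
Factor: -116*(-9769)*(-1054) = -1*2^3*17^1*29^1*31^1*9769^1 = -1194397016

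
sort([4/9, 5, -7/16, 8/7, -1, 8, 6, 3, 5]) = [-1, -7/16, 4/9, 8/7, 3, 5, 5, 6, 8]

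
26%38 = 26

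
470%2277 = 470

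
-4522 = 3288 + -7810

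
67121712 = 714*94008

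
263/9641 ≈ 0.0273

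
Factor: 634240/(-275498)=-1 * 2^6 * 5^1 * 139^(-1)=-320/139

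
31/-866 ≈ -0.0358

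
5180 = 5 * 1036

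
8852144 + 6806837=15658981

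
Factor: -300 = -1 * 2^2 * 3^1 * 5^2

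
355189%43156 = 9941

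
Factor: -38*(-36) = 2^3*3^2*19^1 = 1368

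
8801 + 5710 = 14511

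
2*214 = 428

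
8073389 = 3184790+4888599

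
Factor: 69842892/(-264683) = -1*2^2*3^1*7^1*29^(-1)*163^1*5101^1*9127^(-1)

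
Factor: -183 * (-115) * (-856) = -1 * 2^3 * 3^1 * 5^1 * 23^1 * 61^1 * 107^1 = -18014520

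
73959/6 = 12326+1/2 = 12326.50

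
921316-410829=510487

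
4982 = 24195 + -19213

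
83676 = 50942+32734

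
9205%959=574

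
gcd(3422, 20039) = 29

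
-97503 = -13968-83535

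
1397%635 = 127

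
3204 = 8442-5238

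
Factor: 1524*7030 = 2^3*3^1*5^1*19^1*37^1*127^1 = 10713720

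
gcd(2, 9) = 1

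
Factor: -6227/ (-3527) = 13^1*479^1*3527^ (-1)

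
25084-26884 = -1800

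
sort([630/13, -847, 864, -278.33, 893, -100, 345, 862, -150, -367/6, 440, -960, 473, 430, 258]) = [-960, -847, -278.33, -150, -100, -367/6, 630/13, 258, 345, 430, 440, 473, 862, 864, 893]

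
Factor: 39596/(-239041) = -1*2^2*11^(-1)*19^1*31^(-1)*521^1*701^(-1)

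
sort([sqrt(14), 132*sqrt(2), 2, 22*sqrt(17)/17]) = [2, sqrt(14), 22*sqrt(17)/17, 132*sqrt(2)]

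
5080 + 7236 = 12316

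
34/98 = 17/49≈0.347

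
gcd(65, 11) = 1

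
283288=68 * 4166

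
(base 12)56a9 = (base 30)al3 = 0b10010110100001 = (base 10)9633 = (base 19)17d0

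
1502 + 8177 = 9679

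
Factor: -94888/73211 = -1 * 2^3 * 29^1 * 179^(-1) = -232/179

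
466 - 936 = -470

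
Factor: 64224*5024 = 2^10*3^2*157^1*223^1 = 322661376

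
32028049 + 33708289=65736338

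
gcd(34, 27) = 1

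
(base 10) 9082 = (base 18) 1a0a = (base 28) bga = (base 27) cca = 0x237a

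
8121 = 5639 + 2482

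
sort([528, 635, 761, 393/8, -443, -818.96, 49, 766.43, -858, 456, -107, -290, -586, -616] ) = [-858, -818.96, -616, -586, -443, -290, -107, 49, 393/8, 456, 528, 635, 761, 766.43] 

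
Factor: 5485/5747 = 5^1 * 7^(-1) * 821^(-1) * 1097^1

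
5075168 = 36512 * 139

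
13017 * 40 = 520680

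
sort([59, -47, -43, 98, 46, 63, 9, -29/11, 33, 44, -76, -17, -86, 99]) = [-86, -76, -47, -43, -17, -29/11, 9, 33, 44, 46, 59, 63, 98, 99]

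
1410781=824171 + 586610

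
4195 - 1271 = 2924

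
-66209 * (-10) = 662090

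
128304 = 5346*24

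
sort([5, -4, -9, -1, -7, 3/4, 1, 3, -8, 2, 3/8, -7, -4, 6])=[-9, -8, -7, -7, -4, -4, -1, 3/8, 3/4, 1, 2, 3, 5, 6]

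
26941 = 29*929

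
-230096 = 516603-746699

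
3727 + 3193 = 6920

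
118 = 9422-9304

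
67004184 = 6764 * 9906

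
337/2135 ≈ 0.158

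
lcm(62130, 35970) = 683430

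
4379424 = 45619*96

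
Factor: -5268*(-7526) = 2^3*3^1*53^1*71^1*439^1 = 39646968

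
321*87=27927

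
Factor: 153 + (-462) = -1 * 3^1 * 103^1 = -309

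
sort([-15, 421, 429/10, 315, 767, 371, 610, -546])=[-546, -15, 429/10, 315, 371, 421, 610, 767]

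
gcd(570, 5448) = 6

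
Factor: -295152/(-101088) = 2^(-1)*3^(-4)*11^1*43^1 = 473/162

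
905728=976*928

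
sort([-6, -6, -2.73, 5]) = [-6, -6, -2.73, 5]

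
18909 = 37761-18852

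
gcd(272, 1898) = 2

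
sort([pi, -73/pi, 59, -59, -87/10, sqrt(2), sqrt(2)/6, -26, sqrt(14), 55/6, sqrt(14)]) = [-59, -26, -73/pi, -87/10, sqrt(2)/6, sqrt(2), pi, sqrt(14), sqrt(14), 55/6, 59]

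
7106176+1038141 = 8144317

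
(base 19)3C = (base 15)49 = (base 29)2B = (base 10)69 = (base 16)45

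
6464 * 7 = 45248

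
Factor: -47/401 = -1 * 47^1 * 401^(-1)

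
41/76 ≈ 0.539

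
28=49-21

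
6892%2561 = 1770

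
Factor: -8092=-1 * 2^2 * 7^1 * 17^2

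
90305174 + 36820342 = 127125516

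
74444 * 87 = 6476628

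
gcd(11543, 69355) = 97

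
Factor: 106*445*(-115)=-1*2^1*5^2*23^1*53^1*89^1=-5424550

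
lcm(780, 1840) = 71760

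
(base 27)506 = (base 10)3651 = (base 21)85i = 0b111001000011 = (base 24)683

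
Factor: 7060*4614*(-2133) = -1*2^3*3^4*5^1*79^1*353^1*769^1 = -69482133720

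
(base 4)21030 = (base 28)l0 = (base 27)ll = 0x24c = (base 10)588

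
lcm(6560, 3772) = 150880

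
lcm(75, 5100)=5100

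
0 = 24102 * 0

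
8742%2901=39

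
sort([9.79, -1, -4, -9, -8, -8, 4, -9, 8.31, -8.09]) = [-9, -9, -8.09, -8, -8, -4, -1, 4, 8.31, 9.79]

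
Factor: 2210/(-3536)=-1*2^(-3)*5^1=-5/8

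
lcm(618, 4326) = 4326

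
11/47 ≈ 0.234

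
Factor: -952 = -1 * 2^3 * 7^1 * 17^1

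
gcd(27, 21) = 3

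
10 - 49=-39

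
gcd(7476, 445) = 89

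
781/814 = 71/74 ≈ 0.959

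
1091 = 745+346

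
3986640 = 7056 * 565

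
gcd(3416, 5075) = 7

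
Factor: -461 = -1*461^1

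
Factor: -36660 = -1 * 2^2 * 3^1 * 5^1 * 13^1 * 47^1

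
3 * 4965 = 14895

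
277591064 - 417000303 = -139409239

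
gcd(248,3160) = 8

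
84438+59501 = 143939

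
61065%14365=3605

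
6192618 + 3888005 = 10080623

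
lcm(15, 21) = 105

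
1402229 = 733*1913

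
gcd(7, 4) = 1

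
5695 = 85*67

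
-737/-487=1 + 250/487 ≈ 1.51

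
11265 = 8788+2477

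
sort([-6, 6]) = [-6, 6]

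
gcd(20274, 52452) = 186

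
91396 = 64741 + 26655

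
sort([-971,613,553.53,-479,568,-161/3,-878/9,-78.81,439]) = [-971,-479,-878/9,-78.81,-161/3,439,553.53,568,613]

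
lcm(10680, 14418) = 288360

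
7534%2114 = 1192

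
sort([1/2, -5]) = [-5, 1/2]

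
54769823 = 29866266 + 24903557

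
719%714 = 5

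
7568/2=3784=3784.00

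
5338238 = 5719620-381382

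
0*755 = 0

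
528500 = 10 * 52850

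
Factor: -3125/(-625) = 5^1 = 5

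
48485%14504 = 4973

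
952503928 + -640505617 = 311998311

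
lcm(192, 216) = 1728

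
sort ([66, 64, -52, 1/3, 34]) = [-52, 1/3, 34, 64, 66]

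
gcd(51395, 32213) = 1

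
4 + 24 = 28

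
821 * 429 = 352209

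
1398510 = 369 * 3790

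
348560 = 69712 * 5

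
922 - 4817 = -3895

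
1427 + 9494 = 10921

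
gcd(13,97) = 1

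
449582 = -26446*(-17)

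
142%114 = 28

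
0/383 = 0 = 0.00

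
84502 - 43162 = 41340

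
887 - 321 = 566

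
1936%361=131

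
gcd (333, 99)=9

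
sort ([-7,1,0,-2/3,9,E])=[-7,-2/3,0,1,E,9]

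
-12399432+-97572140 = -109971572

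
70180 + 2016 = 72196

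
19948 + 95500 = 115448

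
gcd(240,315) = 15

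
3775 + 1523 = 5298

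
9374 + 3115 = 12489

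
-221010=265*(-834)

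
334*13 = 4342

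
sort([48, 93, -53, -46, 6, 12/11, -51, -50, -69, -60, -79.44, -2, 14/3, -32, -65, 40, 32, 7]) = [-79.44, -69, -65, -60, -53, -51, -50, -46, -32, -2, 12/11, 14/3, 6, 7, 32, 40, 48, 93]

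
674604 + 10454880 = 11129484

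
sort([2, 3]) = [2, 3]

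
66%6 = 0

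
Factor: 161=7^1*23^1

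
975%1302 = 975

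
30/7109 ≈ 0.00422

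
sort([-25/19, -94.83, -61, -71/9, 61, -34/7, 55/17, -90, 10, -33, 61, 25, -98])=[-98, -94.83, -90, -61, -33, -71/9, -34/7, -25/19, 55/17, 10, 25, 61, 61]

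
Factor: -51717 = -1*3^1*17239^1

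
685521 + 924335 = 1609856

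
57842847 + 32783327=90626174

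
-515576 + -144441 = -660017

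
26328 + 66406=92734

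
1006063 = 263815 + 742248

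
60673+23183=83856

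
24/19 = 1 + 5/19 ≈ 1.26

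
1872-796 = 1076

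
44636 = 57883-13247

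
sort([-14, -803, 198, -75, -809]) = [-809, -803, -75, -14, 198]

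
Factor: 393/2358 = 2^ (-1) * 3^ (-1) = 1/6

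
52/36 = 13/9 ≈ 1.44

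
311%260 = 51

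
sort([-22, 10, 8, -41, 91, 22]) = [-41, -22, 8, 10, 22, 91]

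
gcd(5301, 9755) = 1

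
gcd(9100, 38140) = 20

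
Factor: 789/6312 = 2^(-3) = 1/8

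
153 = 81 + 72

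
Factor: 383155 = 5^1 * 76631^1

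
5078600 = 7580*670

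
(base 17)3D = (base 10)64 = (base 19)37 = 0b1000000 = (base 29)26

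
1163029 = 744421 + 418608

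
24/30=4/5=0.80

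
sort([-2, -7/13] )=[-2, -7/13] 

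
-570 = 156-726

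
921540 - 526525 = 395015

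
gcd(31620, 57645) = 15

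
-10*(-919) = 9190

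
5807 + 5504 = 11311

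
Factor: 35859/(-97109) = -1*3^1*19^(-2)*269^(-1)*11953^1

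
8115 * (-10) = -81150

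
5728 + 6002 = 11730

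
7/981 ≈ 0.00714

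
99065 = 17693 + 81372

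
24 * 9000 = 216000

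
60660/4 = 15165 = 15165.00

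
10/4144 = 5/2072 ≈ 0.00241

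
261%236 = 25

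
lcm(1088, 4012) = 64192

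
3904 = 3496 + 408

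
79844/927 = 86 + 122/927 ≈ 86.13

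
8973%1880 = 1453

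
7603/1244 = 6 + 139/1244 ≈ 6.11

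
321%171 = 150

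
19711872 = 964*20448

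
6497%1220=397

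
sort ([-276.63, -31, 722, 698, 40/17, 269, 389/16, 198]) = [-276.63, -31, 40/17, 389/16, 198, 269, 698, 722]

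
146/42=3+10/21 ≈ 3.48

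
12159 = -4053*(-3)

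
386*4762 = 1838132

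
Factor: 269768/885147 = 2^3 * 3^(-1) * 33721^1 * 295049^(-1)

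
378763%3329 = 2586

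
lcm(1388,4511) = 18044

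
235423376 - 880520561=-645097185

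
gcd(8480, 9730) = 10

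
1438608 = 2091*688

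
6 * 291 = 1746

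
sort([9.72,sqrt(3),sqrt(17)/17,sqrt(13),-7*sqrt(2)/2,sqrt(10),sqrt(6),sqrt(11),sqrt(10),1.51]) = [-7*sqrt(2)/2,sqrt(17)/17,1.51,sqrt(3),sqrt(6),sqrt(10),sqrt(10),sqrt(11),sqrt(13),9.72]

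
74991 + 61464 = 136455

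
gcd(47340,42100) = 20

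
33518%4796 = 4742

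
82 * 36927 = 3028014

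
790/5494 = 395/2747 ≈ 0.144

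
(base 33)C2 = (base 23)H7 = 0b110001110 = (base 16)18E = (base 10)398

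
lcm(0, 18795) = 0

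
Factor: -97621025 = -1*5^2*691^1*5651^1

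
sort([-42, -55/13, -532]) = [-532, -42, -55/13]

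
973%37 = 11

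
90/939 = 30/313 ≈ 0.0958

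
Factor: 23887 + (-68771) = -1*2^2*7^2*229^1 = -44884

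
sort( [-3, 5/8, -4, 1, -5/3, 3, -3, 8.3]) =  [-4, -3, -3, -5/3, 5/8, 1, 3, 8.3]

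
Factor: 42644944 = 2^4*23^1*115883^1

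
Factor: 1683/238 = 2^(-1)*3^2*7^(-1)*11^1 = 99/14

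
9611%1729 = 966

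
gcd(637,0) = 637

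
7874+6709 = 14583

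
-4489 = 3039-7528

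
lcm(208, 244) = 12688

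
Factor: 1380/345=2^2=4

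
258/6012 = 43/1002 ≈ 0.0429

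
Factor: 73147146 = 2^1 * 3^1 * 12191191^1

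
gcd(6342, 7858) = 2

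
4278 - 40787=-36509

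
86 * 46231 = 3975866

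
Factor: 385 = 5^1*7^1*11^1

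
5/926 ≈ 0.00540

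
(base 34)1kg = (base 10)1852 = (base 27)2eg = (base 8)3474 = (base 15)837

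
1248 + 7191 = 8439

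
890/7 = 127 + 1/7 ≈ 127.14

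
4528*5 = 22640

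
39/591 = 13/197 ≈ 0.0660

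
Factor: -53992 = -1 * 2^3 * 17^1 * 397^1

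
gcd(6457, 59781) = 1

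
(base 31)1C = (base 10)43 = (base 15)2D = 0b101011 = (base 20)23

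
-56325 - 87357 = -143682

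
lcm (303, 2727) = 2727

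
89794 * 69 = 6195786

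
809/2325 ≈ 0.348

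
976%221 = 92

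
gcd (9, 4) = 1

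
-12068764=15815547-27884311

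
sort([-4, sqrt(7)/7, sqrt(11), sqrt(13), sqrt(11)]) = [-4, sqrt(7)/7, sqrt(11), sqrt(11), sqrt(13)]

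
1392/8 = 174 = 174.00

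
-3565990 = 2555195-6121185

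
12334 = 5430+6904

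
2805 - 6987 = -4182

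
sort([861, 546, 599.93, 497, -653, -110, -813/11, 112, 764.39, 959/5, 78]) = [-653, -110, -813/11, 78, 112, 959/5, 497, 546, 599.93, 764.39, 861]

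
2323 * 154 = 357742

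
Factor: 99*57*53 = 3^3*11^1*19^1*53^1 = 299079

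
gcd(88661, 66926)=1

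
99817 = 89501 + 10316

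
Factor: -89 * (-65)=5^1 * 13^1 * 89^1=5785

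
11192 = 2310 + 8882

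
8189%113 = 53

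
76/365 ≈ 0.208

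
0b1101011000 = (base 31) rj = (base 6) 3544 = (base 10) 856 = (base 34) p6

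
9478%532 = 434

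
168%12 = 0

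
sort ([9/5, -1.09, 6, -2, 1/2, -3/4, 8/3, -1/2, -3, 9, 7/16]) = [-3, -2, -1.09, -3/4, -1/2, 7/16, 1/2, 9/5, 8/3, 6, 9]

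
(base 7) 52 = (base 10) 37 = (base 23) 1e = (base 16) 25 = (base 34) 13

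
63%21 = 0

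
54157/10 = 5415 + 7/10 = 5415.70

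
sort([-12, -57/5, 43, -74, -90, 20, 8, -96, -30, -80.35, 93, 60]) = [-96, -90, -80.35, -74, -30, -12, -57/5, 8, 20, 43, 60, 93]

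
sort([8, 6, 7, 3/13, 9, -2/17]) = [-2/17, 3/13, 6, 7, 8, 9]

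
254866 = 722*353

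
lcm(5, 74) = 370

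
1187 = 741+446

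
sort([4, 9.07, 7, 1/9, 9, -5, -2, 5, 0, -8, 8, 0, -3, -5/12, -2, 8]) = [-8, -5, -3, -2, -2, -5/12, 0, 0, 1/9, 4, 5, 7, 8, 8, 9, 9.07]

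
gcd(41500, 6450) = 50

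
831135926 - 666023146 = 165112780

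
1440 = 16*90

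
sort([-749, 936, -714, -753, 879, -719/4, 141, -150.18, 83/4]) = [-753, -749, -714, -719/4, -150.18, 83/4, 141, 879, 936]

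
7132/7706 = 3566/3853 ≈ 0.926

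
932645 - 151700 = 780945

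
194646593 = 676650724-482004131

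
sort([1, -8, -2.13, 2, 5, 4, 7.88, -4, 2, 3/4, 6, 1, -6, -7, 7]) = [-8, -7, -6, -4, -2.13, 3/4, 1, 1, 2, 2, 4, 5, 6, 7, 7.88]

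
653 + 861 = 1514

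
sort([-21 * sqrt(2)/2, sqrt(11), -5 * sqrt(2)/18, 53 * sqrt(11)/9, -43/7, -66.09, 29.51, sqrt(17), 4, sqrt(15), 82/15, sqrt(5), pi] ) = [-66.09, -21 * sqrt(2)/2, -43/7, -5 * sqrt(2)/18, sqrt(5), pi, sqrt(11), sqrt(15), 4, sqrt(17), 82/15, 53 * sqrt(11)/9, 29.51] 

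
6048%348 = 132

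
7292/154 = 3646/77 ≈ 47.35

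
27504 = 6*4584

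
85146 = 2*42573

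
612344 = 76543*8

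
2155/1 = 2155 = 2155.00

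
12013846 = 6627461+5386385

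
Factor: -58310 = -1*2^1*5^1*7^3*17^1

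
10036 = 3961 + 6075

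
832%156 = 52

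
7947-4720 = 3227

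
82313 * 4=329252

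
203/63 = 29/9 ≈ 3.22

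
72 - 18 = 54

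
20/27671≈0.000723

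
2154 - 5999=-3845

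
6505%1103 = 990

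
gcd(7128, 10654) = 2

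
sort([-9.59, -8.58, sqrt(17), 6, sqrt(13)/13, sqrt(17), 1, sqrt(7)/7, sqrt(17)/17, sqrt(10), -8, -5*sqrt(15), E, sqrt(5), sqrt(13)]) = [-5*sqrt(15), -9.59, -8.58, -8, sqrt(17)/17, sqrt(13)/13, sqrt(7)/7, 1, sqrt(5), E, sqrt(10), sqrt(13), sqrt(17), sqrt(17), 6]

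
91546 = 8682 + 82864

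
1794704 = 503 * 3568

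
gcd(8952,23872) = 2984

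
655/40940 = 131/8188 ≈ 0.0160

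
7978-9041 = -1063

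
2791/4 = 697 + 3/4 = 697.75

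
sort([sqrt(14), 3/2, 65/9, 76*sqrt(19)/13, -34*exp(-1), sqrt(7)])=[-34*exp(-1), 3/2, sqrt(7), sqrt(14), 65/9, 76*sqrt(19)/13]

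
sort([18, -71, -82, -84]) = [-84, -82, -71, 18]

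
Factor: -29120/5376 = -1*2^(-2)*3^(-1)*5^1*13^1 = -65/12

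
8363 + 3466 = 11829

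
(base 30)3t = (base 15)7e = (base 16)77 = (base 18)6b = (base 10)119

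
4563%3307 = 1256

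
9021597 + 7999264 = 17020861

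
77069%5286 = 3065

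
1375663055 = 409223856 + 966439199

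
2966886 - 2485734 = 481152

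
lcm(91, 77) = 1001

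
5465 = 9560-4095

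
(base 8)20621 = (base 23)g5e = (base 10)8593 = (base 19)14f5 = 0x2191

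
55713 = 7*7959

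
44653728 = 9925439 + 34728289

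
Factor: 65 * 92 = 2^2 * 5^1 * 13^1 * 23^1 = 5980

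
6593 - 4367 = 2226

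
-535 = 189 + -724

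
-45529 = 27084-72613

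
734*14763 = 10836042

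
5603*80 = 448240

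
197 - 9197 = -9000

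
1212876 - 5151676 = -3938800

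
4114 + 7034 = 11148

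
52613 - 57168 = -4555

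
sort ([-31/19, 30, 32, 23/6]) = [-31/19, 23/6, 30, 32]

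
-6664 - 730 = -7394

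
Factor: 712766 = 2^1*19^1*18757^1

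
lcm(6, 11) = 66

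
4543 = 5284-741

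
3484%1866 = 1618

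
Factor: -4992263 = -1 * 29^1 * 172147^1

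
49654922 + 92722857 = 142377779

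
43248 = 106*408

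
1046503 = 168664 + 877839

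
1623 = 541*3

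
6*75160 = 450960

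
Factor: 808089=3^1*19^1*14177^1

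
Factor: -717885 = -1*3^2*5^1*7^1*43^1*53^1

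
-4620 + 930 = -3690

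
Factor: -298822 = -1*2^1*149411^1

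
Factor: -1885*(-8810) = 2^1*5^2*13^1*29^1*881^1 = 16606850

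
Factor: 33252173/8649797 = 13^(-1)*665369^(-1)*33252173^1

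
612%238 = 136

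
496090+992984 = 1489074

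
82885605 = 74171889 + 8713716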